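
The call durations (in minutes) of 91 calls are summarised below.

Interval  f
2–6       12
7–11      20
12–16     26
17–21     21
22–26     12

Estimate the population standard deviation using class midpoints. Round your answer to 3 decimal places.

6.135

Midpoints: 4, 9, 14, 19, 24
n = 91, Σfm = 1279, mean = 14.0549
Σfm² = 21401
Σf(m − x̄)² = Σfm² − (Σfm)²/n = 21401 − 1279²/91 = 3424.7253
Population variance = 3424.7253 / 91 = 37.6343
Standard deviation = √37.6343 = 6.1347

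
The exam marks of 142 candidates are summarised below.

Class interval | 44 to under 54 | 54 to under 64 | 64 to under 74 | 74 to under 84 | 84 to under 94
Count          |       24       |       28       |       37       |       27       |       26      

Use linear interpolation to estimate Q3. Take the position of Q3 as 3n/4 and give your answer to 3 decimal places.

Cumulative frequencies: 24, 52, 89, 116, 142
n = 142; position = 3n/4 = 106.5.
This falls in the class 74 to under 84: L = 74, F = 89, f = 27, h = 10.
Upper quartile ≈ 74 + ((106.5 − 89) / 27) × 10 = 80.4815

80.481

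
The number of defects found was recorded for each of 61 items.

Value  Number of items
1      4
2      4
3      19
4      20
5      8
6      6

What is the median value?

Cumulative frequencies: 4, 8, 27, 47, 55, 61
n = 61, so the median is the value in position (n+1)/2 = 31.
Position 31 falls at value 4.

4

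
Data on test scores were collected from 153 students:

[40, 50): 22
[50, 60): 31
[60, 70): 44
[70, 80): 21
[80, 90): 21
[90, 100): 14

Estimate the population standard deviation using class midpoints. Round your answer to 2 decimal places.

15.00

Midpoints: 45, 55, 65, 75, 85, 95
n = 153, Σfm = 10245, mean = 66.9608
Σfm² = 720425
Σf(m − x̄)² = Σfm² − (Σfm)²/n = 720425 − 10245²/153 = 34411.7647
Population variance = 34411.7647 / 153 = 224.9135
Standard deviation = √224.9135 = 14.9971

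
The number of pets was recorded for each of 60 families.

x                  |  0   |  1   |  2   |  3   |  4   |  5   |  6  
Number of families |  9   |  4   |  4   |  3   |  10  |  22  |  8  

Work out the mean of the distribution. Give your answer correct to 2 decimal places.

Values: 0, 1, 2, 3, 4, 5, 6
Σfx = 9×0 + 4×1 + 4×2 + 3×3 + 10×4 + 22×5 + 8×6 = 219
n = Σf = 60
Mean = 219 / 60 = 3.6500

3.65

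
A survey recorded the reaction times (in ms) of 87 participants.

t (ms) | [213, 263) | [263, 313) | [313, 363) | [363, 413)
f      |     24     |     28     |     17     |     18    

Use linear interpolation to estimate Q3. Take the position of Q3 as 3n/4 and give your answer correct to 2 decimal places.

351.97

Cumulative frequencies: 24, 52, 69, 87
n = 87; position = 3n/4 = 65.25.
This falls in the class [313, 363): L = 313, F = 52, f = 17, h = 50.
Upper quartile ≈ 313 + ((65.25 − 52) / 17) × 50 = 351.9706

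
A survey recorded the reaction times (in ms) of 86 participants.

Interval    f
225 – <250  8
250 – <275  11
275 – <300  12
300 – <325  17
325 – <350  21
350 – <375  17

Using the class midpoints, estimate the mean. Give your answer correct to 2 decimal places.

311.63

Midpoints: 237.5, 262.5, 287.5, 312.5, 337.5, 362.5
Σfm = 8×237.5 + 11×262.5 + 12×287.5 + 17×312.5 + 21×337.5 + 17×362.5 = 26800
n = Σf = 86
Mean = 26800 / 86 = 311.6279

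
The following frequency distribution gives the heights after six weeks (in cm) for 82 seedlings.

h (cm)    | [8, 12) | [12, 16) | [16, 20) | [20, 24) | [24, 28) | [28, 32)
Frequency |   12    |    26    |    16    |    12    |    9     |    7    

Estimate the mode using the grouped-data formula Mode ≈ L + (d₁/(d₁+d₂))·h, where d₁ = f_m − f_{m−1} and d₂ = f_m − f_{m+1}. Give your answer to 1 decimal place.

Modal class: [12, 16) (highest frequency 26).
d₁ = 26 − 12 = 14, d₂ = 26 − 16 = 10
Mode ≈ 12 + (14/(14+10)) × 4 = 12 + 2.3333 = 14.3333

14.3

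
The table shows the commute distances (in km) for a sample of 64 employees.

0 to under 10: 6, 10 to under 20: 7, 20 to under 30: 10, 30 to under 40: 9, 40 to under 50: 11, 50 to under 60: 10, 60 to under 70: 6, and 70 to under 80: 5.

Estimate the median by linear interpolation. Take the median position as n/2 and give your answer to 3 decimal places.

Cumulative frequencies: 6, 13, 23, 32, 43, 53, 59, 64
n = 64; position = n/2 = 32.
This falls in the class 30 to under 40: L = 30, F = 23, f = 9, h = 10.
Median ≈ 30 + ((32 − 23) / 9) × 10 = 40.0000

40.000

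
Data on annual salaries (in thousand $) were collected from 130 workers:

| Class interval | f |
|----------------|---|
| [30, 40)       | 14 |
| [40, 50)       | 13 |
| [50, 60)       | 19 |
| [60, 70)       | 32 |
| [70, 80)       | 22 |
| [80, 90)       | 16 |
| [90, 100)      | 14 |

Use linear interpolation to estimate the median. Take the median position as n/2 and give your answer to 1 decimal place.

65.9

Cumulative frequencies: 14, 27, 46, 78, 100, 116, 130
n = 130; position = n/2 = 65.
This falls in the class [60, 70): L = 60, F = 46, f = 32, h = 10.
Median ≈ 60 + ((65 − 46) / 32) × 10 = 65.9375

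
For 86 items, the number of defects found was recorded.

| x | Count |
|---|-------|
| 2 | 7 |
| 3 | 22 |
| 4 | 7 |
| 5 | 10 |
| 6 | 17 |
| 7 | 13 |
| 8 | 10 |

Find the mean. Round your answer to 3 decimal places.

5.012

Values: 2, 3, 4, 5, 6, 7, 8
Σfx = 7×2 + 22×3 + 7×4 + 10×5 + 17×6 + 13×7 + 10×8 = 431
n = Σf = 86
Mean = 431 / 86 = 5.0116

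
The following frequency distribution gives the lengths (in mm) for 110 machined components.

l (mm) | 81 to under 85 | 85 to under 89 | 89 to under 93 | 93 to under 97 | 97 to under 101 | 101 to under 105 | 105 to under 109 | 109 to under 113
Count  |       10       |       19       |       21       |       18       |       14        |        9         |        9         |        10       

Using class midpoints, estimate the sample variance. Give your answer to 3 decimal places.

70.032

Midpoints: 83, 87, 91, 95, 99, 103, 107, 111
n = 110, Σfm = 10490, mean = 95.3636
Σfm² = 1007998
Σf(m − x̄)² = Σfm² − (Σfm)²/n = 1007998 − 10490²/110 = 7633.4545
Sample variance = 7633.4545 / 109 = 70.0317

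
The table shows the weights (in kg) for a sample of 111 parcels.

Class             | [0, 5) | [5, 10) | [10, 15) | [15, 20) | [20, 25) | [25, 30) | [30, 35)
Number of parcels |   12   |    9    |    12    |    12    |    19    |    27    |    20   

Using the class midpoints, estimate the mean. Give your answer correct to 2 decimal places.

Midpoints: 2.5, 7.5, 12.5, 17.5, 22.5, 27.5, 32.5
Σfm = 12×2.5 + 9×7.5 + 12×12.5 + 12×17.5 + 19×22.5 + 27×27.5 + 20×32.5 = 2277.5
n = Σf = 111
Mean = 2277.5 / 111 = 20.5180

20.52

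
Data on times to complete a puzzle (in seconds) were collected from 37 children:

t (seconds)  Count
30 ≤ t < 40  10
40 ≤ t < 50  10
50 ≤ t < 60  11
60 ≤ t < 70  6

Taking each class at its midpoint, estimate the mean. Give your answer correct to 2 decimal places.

48.51

Midpoints: 35, 45, 55, 65
Σfm = 10×35 + 10×45 + 11×55 + 6×65 = 1795
n = Σf = 37
Mean = 1795 / 37 = 48.5135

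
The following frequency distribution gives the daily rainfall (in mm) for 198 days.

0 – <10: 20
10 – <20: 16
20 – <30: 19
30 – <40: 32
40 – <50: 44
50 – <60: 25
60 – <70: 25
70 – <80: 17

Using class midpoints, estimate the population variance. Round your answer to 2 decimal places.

416.07

Midpoints: 5, 15, 25, 35, 45, 55, 65, 75
n = 198, Σfm = 8190, mean = 41.3636
Σfm² = 421150
Σf(m − x̄)² = Σfm² − (Σfm)²/n = 421150 − 8190²/198 = 82381.8182
Population variance = 82381.8182 / 198 = 416.0698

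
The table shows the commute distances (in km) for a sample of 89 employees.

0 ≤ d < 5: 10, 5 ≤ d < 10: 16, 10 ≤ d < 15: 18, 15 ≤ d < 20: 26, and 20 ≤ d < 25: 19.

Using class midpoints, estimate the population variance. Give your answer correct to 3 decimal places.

41.908

Midpoints: 2.5, 7.5, 12.5, 17.5, 22.5
n = 89, Σfm = 1252.5, mean = 14.0730
Σfm² = 21356.25
Σf(m − x̄)² = Σfm² − (Σfm)²/n = 21356.25 − 1252.5²/89 = 3729.7753
Population variance = 3729.7753 / 89 = 41.9076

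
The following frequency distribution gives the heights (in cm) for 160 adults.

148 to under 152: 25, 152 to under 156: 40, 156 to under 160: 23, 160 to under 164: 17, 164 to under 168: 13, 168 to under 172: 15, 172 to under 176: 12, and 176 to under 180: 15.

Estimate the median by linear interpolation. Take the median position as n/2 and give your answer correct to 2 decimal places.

Cumulative frequencies: 25, 65, 88, 105, 118, 133, 145, 160
n = 160; position = n/2 = 80.
This falls in the class 156 to under 160: L = 156, F = 65, f = 23, h = 4.
Median ≈ 156 + ((80 − 65) / 23) × 4 = 158.6087

158.61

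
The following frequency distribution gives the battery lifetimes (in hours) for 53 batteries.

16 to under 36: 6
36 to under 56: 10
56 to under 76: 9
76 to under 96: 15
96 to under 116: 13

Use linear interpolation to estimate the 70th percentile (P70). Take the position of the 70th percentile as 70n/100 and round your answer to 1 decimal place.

Cumulative frequencies: 6, 16, 25, 40, 53
n = 53; position = 70n/100 = 37.1.
This falls in the class 76 to under 96: L = 76, F = 25, f = 15, h = 20.
70th percentile ≈ 76 + ((37.1 − 25) / 15) × 20 = 92.1333

92.1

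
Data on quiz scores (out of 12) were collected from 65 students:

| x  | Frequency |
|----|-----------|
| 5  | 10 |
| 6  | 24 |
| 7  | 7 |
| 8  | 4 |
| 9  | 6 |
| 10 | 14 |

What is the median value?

6

Cumulative frequencies: 10, 34, 41, 45, 51, 65
n = 65, so the median is the value in position (n+1)/2 = 33.
Position 33 falls at value 6.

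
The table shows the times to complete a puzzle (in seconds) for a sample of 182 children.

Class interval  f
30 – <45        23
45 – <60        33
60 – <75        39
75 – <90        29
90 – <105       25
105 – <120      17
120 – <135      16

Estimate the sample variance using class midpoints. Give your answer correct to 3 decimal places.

Midpoints: 37.5, 52.5, 67.5, 82.5, 97.5, 112.5, 127.5
n = 182, Σfm = 14010, mean = 76.9780
Σfm² = 1211287.5
Σf(m − x̄)² = Σfm² − (Σfm)²/n = 1211287.5 − 14010²/182 = 132825.4121
Sample variance = 132825.4121 / 181 = 733.8421

733.842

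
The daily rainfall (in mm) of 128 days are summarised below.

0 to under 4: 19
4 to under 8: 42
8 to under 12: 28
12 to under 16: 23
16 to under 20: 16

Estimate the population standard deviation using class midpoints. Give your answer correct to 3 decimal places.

Midpoints: 2, 6, 10, 14, 18
n = 128, Σfm = 1180, mean = 9.2188
Σfm² = 14080
Σf(m − x̄)² = Σfm² − (Σfm)²/n = 14080 − 1180²/128 = 3201.8750
Population variance = 3201.8750 / 128 = 25.0146
Standard deviation = √25.0146 = 5.0015

5.001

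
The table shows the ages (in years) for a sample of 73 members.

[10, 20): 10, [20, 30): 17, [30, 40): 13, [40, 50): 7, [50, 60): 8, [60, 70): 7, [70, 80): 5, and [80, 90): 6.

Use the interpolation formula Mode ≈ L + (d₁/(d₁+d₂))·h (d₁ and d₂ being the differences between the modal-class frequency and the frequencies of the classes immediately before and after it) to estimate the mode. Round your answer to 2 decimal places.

26.36

Modal class: [20, 30) (highest frequency 17).
d₁ = 17 − 10 = 7, d₂ = 17 − 13 = 4
Mode ≈ 20 + (7/(7+4)) × 10 = 20 + 6.3636 = 26.3636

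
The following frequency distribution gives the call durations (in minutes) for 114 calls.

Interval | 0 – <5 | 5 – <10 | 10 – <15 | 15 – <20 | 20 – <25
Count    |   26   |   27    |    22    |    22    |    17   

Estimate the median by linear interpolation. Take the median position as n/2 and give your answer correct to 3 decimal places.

Cumulative frequencies: 26, 53, 75, 97, 114
n = 114; position = n/2 = 57.
This falls in the class 10 – <15: L = 10, F = 53, f = 22, h = 5.
Median ≈ 10 + ((57 − 53) / 22) × 5 = 10.9091

10.909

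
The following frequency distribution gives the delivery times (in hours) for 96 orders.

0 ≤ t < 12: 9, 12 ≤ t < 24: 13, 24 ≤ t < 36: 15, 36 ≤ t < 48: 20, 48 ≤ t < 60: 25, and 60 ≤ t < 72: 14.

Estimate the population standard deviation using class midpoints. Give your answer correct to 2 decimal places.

18.44

Midpoints: 6, 18, 30, 42, 54, 66
n = 96, Σfm = 3852, mean = 40.1250
Σfm² = 187200
Σf(m − x̄)² = Σfm² − (Σfm)²/n = 187200 − 3852²/96 = 32638.5000
Population variance = 32638.5000 / 96 = 339.9844
Standard deviation = √339.9844 = 18.4387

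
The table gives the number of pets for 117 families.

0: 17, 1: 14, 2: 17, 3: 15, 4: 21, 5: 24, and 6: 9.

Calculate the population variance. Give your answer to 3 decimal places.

3.624

Values: 0, 1, 2, 3, 4, 5, 6
n = 117, Σfx = 351, mean = 3.0000
Σfx² = 1477
Σf(x − x̄)² = Σfx² − (Σfx)²/n = 1477 − 351²/117 = 424.0000
Population variance = 424.0000 / 117 = 3.6239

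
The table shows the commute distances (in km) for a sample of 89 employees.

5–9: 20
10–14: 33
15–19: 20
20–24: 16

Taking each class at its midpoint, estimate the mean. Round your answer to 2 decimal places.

Midpoints: 7, 12, 17, 22
Σfm = 20×7 + 33×12 + 20×17 + 16×22 = 1228
n = Σf = 89
Mean = 1228 / 89 = 13.7978

13.80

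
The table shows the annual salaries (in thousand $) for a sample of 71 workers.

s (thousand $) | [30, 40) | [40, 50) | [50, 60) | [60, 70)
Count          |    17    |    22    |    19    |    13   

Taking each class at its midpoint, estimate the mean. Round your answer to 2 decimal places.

Midpoints: 35, 45, 55, 65
Σfm = 17×35 + 22×45 + 19×55 + 13×65 = 3475
n = Σf = 71
Mean = 3475 / 71 = 48.9437

48.94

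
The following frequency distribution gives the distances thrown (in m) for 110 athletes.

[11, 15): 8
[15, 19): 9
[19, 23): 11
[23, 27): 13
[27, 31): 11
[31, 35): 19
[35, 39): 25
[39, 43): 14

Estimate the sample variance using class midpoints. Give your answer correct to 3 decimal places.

Midpoints: 13, 17, 21, 25, 29, 33, 37, 41
n = 110, Σfm = 3258, mean = 29.6182
Σfm² = 104630
Σf(m − x̄)² = Σfm² − (Σfm)²/n = 104630 − 3258²/110 = 8133.9636
Sample variance = 8133.9636 / 109 = 74.6235

74.624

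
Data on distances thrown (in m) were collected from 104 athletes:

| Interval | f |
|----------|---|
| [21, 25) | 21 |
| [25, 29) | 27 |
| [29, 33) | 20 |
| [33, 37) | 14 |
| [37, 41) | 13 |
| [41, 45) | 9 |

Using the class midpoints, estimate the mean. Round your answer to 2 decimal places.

Midpoints: 23, 27, 31, 35, 39, 43
Σfm = 21×23 + 27×27 + 20×31 + 14×35 + 13×39 + 9×43 = 3216
n = Σf = 104
Mean = 3216 / 104 = 30.9231

30.92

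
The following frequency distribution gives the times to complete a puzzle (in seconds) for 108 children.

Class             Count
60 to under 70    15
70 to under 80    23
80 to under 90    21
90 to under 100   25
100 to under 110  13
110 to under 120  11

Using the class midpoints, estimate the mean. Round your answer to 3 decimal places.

Midpoints: 65, 75, 85, 95, 105, 115
Σfm = 15×65 + 23×75 + 21×85 + 25×95 + 13×105 + 11×115 = 9490
n = Σf = 108
Mean = 9490 / 108 = 87.8704

87.870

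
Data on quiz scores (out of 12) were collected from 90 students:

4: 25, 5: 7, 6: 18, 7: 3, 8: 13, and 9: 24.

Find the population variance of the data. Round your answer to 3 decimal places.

Values: 4, 5, 6, 7, 8, 9
n = 90, Σfx = 584, mean = 6.4889
Σfx² = 4146
Σf(x − x̄)² = Σfx² − (Σfx)²/n = 4146 − 584²/90 = 356.4889
Population variance = 356.4889 / 90 = 3.9610

3.961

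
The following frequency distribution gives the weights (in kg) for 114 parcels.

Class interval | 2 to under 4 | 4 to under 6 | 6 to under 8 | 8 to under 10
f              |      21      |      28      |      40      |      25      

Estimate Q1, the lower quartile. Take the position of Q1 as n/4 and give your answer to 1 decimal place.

4.5

Cumulative frequencies: 21, 49, 89, 114
n = 114; position = n/4 = 28.5.
This falls in the class 4 to under 6: L = 4, F = 21, f = 28, h = 2.
Lower quartile ≈ 4 + ((28.5 − 21) / 28) × 2 = 4.5357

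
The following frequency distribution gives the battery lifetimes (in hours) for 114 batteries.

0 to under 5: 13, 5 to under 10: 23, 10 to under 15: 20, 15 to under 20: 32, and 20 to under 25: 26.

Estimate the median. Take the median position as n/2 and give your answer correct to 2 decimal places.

Cumulative frequencies: 13, 36, 56, 88, 114
n = 114; position = n/2 = 57.
This falls in the class 15 to under 20: L = 15, F = 56, f = 32, h = 5.
Median ≈ 15 + ((57 − 56) / 32) × 5 = 15.1562

15.16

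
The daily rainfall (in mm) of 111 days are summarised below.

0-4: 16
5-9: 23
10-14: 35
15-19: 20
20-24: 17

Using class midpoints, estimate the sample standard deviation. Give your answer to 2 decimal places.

6.31

Midpoints: 2, 7, 12, 17, 22
n = 111, Σfm = 1327, mean = 11.9550
Σfm² = 20239
Σf(m − x̄)² = Σfm² − (Σfm)²/n = 20239 − 1327²/111 = 4374.7748
Sample variance = 4374.7748 / 110 = 39.7707
Standard deviation = √39.7707 = 6.3064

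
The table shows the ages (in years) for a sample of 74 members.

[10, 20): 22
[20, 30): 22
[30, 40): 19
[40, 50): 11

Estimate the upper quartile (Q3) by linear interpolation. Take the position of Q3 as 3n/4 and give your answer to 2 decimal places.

36.05

Cumulative frequencies: 22, 44, 63, 74
n = 74; position = 3n/4 = 55.5.
This falls in the class [30, 40): L = 30, F = 44, f = 19, h = 10.
Upper quartile ≈ 30 + ((55.5 − 44) / 19) × 10 = 36.0526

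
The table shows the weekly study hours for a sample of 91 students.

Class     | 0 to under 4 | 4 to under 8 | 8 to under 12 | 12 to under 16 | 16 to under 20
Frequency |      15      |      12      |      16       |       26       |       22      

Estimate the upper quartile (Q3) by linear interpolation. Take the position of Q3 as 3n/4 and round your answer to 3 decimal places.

Cumulative frequencies: 15, 27, 43, 69, 91
n = 91; position = 3n/4 = 68.25.
This falls in the class 12 to under 16: L = 12, F = 43, f = 26, h = 4.
Upper quartile ≈ 12 + ((68.25 − 43) / 26) × 4 = 15.8846

15.885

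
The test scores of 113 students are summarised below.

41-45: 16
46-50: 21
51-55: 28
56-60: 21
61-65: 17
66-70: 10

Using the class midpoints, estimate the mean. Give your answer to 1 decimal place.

54.4

Midpoints: 43, 48, 53, 58, 63, 68
Σfm = 16×43 + 21×48 + 28×53 + 21×58 + 17×63 + 10×68 = 6149
n = Σf = 113
Mean = 6149 / 113 = 54.4159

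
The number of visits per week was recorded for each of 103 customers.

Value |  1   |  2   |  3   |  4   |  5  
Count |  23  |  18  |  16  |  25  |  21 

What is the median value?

Cumulative frequencies: 23, 41, 57, 82, 103
n = 103, so the median is the value in position (n+1)/2 = 52.
Position 52 falls at value 3.

3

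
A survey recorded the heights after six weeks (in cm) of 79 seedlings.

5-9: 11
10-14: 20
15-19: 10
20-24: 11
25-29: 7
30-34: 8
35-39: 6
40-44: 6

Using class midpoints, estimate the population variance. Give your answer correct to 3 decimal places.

Midpoints: 7, 12, 17, 22, 27, 32, 37, 42
n = 79, Σfm = 1648, mean = 20.8608
Σfm² = 43726
Σf(m − x̄)² = Σfm² − (Σfm)²/n = 43726 − 1648²/79 = 9347.4684
Population variance = 9347.4684 / 79 = 118.3224

118.322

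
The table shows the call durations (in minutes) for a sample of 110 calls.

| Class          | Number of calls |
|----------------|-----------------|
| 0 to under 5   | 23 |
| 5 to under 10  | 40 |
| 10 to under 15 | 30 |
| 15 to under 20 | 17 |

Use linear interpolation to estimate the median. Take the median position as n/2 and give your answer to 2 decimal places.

9.00

Cumulative frequencies: 23, 63, 93, 110
n = 110; position = n/2 = 55.
This falls in the class 5 to under 10: L = 5, F = 23, f = 40, h = 5.
Median ≈ 5 + ((55 − 23) / 40) × 5 = 9.0000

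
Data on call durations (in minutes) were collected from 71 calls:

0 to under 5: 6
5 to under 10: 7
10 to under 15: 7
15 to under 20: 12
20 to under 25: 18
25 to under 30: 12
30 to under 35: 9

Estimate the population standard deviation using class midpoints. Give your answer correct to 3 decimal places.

8.868

Midpoints: 2.5, 7.5, 12.5, 17.5, 22.5, 27.5, 32.5
n = 71, Σfm = 1392.5, mean = 19.6127
Σfm² = 32893.75
Σf(m − x̄)² = Σfm² − (Σfm)²/n = 32893.75 − 1392.5²/71 = 5583.0986
Population variance = 5583.0986 / 71 = 78.6352
Standard deviation = √78.6352 = 8.8676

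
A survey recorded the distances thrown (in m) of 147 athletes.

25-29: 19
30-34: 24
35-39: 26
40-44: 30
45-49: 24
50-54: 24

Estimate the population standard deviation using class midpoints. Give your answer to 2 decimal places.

Midpoints: 27, 32, 37, 42, 47, 52
n = 147, Σfm = 5879, mean = 39.9932
Σfm² = 244853
Σf(m − x̄)² = Σfm² − (Σfm)²/n = 244853 − 5879²/147 = 9732.9932
Population variance = 9732.9932 / 147 = 66.2108
Standard deviation = √66.2108 = 8.1370

8.14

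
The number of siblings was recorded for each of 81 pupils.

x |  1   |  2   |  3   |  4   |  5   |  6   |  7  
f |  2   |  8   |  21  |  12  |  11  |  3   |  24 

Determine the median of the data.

4

Cumulative frequencies: 2, 10, 31, 43, 54, 57, 81
n = 81, so the median is the value in position (n+1)/2 = 41.
Position 41 falls at value 4.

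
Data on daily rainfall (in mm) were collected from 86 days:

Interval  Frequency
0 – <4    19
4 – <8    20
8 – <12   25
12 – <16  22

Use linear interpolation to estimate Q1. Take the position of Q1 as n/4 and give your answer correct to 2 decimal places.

Cumulative frequencies: 19, 39, 64, 86
n = 86; position = n/4 = 21.5.
This falls in the class 4 – <8: L = 4, F = 19, f = 20, h = 4.
Lower quartile ≈ 4 + ((21.5 − 19) / 20) × 4 = 4.5000

4.50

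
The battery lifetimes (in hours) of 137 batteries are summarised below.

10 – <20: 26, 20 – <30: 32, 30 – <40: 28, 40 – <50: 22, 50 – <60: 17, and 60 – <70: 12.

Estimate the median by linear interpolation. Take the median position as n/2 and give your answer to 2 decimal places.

33.75

Cumulative frequencies: 26, 58, 86, 108, 125, 137
n = 137; position = n/2 = 68.5.
This falls in the class 30 – <40: L = 30, F = 58, f = 28, h = 10.
Median ≈ 30 + ((68.5 − 58) / 28) × 10 = 33.7500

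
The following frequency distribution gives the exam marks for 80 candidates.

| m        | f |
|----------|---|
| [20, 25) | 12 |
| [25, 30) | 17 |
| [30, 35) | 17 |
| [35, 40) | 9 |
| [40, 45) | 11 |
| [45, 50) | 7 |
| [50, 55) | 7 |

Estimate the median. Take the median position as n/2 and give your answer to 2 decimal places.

33.24

Cumulative frequencies: 12, 29, 46, 55, 66, 73, 80
n = 80; position = n/2 = 40.
This falls in the class [30, 35): L = 30, F = 29, f = 17, h = 5.
Median ≈ 30 + ((40 − 29) / 17) × 5 = 33.2353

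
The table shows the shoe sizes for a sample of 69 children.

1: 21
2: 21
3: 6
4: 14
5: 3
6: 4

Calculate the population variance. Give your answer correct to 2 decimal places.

2.22

Values: 1, 2, 3, 4, 5, 6
n = 69, Σfx = 176, mean = 2.5507
Σfx² = 602
Σf(x − x̄)² = Σfx² − (Σfx)²/n = 602 − 176²/69 = 153.0725
Population variance = 153.0725 / 69 = 2.2184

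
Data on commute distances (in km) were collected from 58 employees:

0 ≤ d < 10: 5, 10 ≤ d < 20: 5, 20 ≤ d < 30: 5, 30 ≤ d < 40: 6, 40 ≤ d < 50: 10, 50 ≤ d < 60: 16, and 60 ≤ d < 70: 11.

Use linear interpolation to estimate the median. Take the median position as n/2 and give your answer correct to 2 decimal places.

Cumulative frequencies: 5, 10, 15, 21, 31, 47, 58
n = 58; position = n/2 = 29.
This falls in the class 40 ≤ d < 50: L = 40, F = 21, f = 10, h = 10.
Median ≈ 40 + ((29 − 21) / 10) × 10 = 48.0000

48.00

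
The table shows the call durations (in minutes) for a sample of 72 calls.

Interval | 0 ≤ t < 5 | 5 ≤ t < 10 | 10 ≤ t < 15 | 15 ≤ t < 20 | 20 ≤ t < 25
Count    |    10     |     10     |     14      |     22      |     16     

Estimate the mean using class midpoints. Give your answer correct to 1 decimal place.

Midpoints: 2.5, 7.5, 12.5, 17.5, 22.5
Σfm = 10×2.5 + 10×7.5 + 14×12.5 + 22×17.5 + 16×22.5 = 1020
n = Σf = 72
Mean = 1020 / 72 = 14.1667

14.2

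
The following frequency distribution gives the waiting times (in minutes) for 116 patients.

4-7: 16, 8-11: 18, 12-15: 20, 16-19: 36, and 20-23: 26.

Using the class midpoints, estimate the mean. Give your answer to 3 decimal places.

14.810

Midpoints: 5.5, 9.5, 13.5, 17.5, 21.5
Σfm = 16×5.5 + 18×9.5 + 20×13.5 + 36×17.5 + 26×21.5 = 1718
n = Σf = 116
Mean = 1718 / 116 = 14.8103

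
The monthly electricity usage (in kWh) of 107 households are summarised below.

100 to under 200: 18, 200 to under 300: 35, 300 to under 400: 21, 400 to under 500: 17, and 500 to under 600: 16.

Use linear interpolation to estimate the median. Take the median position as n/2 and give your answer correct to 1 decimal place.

302.4

Cumulative frequencies: 18, 53, 74, 91, 107
n = 107; position = n/2 = 53.5.
This falls in the class 300 to under 400: L = 300, F = 53, f = 21, h = 100.
Median ≈ 300 + ((53.5 − 53) / 21) × 100 = 302.3810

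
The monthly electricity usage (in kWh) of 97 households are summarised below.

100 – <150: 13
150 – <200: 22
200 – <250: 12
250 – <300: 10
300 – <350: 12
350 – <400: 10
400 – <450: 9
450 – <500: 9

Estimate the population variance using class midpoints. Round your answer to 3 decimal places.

12731.959

Midpoints: 125, 175, 225, 275, 325, 375, 425, 475
n = 97, Σfm = 26675, mean = 275.0000
Σfm² = 8570625
Σf(m − x̄)² = Σfm² − (Σfm)²/n = 8570625 − 26675²/97 = 1235000.0000
Population variance = 1235000.0000 / 97 = 12731.9588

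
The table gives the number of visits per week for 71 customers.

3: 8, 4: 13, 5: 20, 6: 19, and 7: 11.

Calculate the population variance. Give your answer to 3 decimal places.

1.493

Values: 3, 4, 5, 6, 7
n = 71, Σfx = 367, mean = 5.1690
Σfx² = 2003
Σf(x − x̄)² = Σfx² − (Σfx)²/n = 2003 − 367²/71 = 105.9718
Population variance = 105.9718 / 71 = 1.4926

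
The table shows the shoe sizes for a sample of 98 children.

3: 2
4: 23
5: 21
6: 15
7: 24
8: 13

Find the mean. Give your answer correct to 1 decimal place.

5.8

Values: 3, 4, 5, 6, 7, 8
Σfx = 2×3 + 23×4 + 21×5 + 15×6 + 24×7 + 13×8 = 565
n = Σf = 98
Mean = 565 / 98 = 5.7653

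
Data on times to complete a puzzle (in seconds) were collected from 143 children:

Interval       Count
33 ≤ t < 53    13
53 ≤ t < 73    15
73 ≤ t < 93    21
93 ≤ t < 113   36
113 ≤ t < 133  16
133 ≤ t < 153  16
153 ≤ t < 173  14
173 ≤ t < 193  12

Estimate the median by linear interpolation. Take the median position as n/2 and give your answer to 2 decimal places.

Cumulative frequencies: 13, 28, 49, 85, 101, 117, 131, 143
n = 143; position = n/2 = 71.5.
This falls in the class 93 ≤ t < 113: L = 93, F = 49, f = 36, h = 20.
Median ≈ 93 + ((71.5 − 49) / 36) × 20 = 105.5000

105.50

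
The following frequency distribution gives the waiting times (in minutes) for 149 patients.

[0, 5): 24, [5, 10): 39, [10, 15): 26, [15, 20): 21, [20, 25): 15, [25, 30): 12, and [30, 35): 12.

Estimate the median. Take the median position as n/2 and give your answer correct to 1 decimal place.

12.2

Cumulative frequencies: 24, 63, 89, 110, 125, 137, 149
n = 149; position = n/2 = 74.5.
This falls in the class [10, 15): L = 10, F = 63, f = 26, h = 5.
Median ≈ 10 + ((74.5 − 63) / 26) × 5 = 12.2115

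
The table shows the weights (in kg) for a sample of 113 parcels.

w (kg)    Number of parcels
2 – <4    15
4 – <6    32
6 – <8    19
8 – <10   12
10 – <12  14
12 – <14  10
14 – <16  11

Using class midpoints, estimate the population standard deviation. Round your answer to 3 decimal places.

Midpoints: 3, 5, 7, 9, 11, 13, 15
n = 113, Σfm = 895, mean = 7.9204
Σfm² = 8697
Σf(m − x̄)² = Σfm² − (Σfm)²/n = 8697 − 895²/113 = 1608.2832
Population variance = 1608.2832 / 113 = 14.2326
Standard deviation = √14.2326 = 3.7726

3.773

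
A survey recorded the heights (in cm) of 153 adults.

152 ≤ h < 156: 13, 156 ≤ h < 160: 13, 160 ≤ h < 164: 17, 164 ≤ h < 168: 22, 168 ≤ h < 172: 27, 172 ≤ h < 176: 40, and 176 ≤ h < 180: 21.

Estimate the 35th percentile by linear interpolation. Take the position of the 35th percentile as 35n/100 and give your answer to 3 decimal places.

165.918

Cumulative frequencies: 13, 26, 43, 65, 92, 132, 153
n = 153; position = 35n/100 = 53.55.
This falls in the class 164 ≤ h < 168: L = 164, F = 43, f = 22, h = 4.
35th percentile ≈ 164 + ((53.55 − 43) / 22) × 4 = 165.9182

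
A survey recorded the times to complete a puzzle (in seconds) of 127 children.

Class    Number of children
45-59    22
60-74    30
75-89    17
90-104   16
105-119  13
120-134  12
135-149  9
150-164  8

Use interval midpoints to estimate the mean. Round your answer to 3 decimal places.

Midpoints: 52, 67, 82, 97, 112, 127, 142, 157
Σfm = 22×52 + 30×67 + 17×82 + 16×97 + 13×112 + 12×127 + 9×142 + 8×157 = 11614
n = Σf = 127
Mean = 11614 / 127 = 91.4488

91.449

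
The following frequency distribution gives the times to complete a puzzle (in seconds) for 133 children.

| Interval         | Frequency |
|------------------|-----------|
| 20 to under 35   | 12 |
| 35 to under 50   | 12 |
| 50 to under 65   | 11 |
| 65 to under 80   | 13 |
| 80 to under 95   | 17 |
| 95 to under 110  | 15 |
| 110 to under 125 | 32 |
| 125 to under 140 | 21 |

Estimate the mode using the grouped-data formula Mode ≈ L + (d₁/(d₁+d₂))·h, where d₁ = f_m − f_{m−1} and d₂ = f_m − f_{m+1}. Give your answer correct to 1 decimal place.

119.1

Modal class: 110 to under 125 (highest frequency 32).
d₁ = 32 − 15 = 17, d₂ = 32 − 21 = 11
Mode ≈ 110 + (17/(17+11)) × 15 = 110 + 9.1071 = 119.1071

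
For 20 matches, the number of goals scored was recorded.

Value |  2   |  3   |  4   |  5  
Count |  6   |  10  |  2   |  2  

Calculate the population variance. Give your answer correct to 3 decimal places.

0.800

Values: 2, 3, 4, 5
n = 20, Σfx = 60, mean = 3.0000
Σfx² = 196
Σf(x − x̄)² = Σfx² − (Σfx)²/n = 196 − 60²/20 = 16.0000
Population variance = 16.0000 / 20 = 0.8000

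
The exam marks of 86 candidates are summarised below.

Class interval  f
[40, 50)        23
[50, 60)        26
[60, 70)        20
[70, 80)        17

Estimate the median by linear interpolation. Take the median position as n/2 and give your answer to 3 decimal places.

57.692

Cumulative frequencies: 23, 49, 69, 86
n = 86; position = n/2 = 43.
This falls in the class [50, 60): L = 50, F = 23, f = 26, h = 10.
Median ≈ 50 + ((43 − 23) / 26) × 10 = 57.6923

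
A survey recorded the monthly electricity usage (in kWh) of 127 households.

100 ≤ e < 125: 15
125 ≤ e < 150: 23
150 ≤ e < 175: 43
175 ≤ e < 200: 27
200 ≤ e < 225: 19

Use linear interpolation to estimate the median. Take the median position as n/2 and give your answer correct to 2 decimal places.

164.83

Cumulative frequencies: 15, 38, 81, 108, 127
n = 127; position = n/2 = 63.5.
This falls in the class 150 ≤ e < 175: L = 150, F = 38, f = 43, h = 25.
Median ≈ 150 + ((63.5 − 38) / 43) × 25 = 164.8256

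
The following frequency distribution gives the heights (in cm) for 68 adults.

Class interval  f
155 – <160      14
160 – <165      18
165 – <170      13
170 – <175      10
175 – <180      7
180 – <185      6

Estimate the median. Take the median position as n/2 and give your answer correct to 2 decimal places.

Cumulative frequencies: 14, 32, 45, 55, 62, 68
n = 68; position = n/2 = 34.
This falls in the class 165 – <170: L = 165, F = 32, f = 13, h = 5.
Median ≈ 165 + ((34 − 32) / 13) × 5 = 165.7692

165.77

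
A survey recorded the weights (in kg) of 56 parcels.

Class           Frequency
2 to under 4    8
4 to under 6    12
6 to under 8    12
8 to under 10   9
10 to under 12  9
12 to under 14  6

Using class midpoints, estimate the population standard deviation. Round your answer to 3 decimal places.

3.138

Midpoints: 3, 5, 7, 9, 11, 13
n = 56, Σfm = 426, mean = 7.6071
Σfm² = 3792
Σf(m − x̄)² = Σfm² − (Σfm)²/n = 3792 − 426²/56 = 551.3571
Population variance = 551.3571 / 56 = 9.8457
Standard deviation = √9.8457 = 3.1378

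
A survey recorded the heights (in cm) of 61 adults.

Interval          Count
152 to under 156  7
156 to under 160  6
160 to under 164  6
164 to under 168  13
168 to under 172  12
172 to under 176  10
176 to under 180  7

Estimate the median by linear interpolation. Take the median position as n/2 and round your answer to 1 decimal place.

167.5

Cumulative frequencies: 7, 13, 19, 32, 44, 54, 61
n = 61; position = n/2 = 30.5.
This falls in the class 164 to under 168: L = 164, F = 19, f = 13, h = 4.
Median ≈ 164 + ((30.5 − 19) / 13) × 4 = 167.5385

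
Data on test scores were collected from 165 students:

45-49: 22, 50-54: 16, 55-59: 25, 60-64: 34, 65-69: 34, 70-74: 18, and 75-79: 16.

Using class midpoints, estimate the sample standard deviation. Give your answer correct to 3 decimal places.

Midpoints: 47, 52, 57, 62, 67, 72, 77
n = 165, Σfm = 10205, mean = 61.8485
Σfm² = 644585
Σf(m − x̄)² = Σfm² − (Σfm)²/n = 644585 − 10205²/165 = 13421.2121
Sample variance = 13421.2121 / 164 = 81.8367
Standard deviation = √81.8367 = 9.0464

9.046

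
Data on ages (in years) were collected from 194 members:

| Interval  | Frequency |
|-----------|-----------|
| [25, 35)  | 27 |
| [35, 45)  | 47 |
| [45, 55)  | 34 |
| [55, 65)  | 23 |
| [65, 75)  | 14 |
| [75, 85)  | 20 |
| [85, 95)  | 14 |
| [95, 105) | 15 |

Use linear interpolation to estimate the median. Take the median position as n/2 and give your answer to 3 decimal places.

Cumulative frequencies: 27, 74, 108, 131, 145, 165, 179, 194
n = 194; position = n/2 = 97.
This falls in the class [45, 55): L = 45, F = 74, f = 34, h = 10.
Median ≈ 45 + ((97 − 74) / 34) × 10 = 51.7647

51.765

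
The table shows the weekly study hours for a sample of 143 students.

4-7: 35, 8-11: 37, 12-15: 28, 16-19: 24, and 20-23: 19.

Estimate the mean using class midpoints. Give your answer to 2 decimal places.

Midpoints: 5.5, 9.5, 13.5, 17.5, 21.5
Σfm = 35×5.5 + 37×9.5 + 28×13.5 + 24×17.5 + 19×21.5 = 1750.5
n = Σf = 143
Mean = 1750.5 / 143 = 12.2413

12.24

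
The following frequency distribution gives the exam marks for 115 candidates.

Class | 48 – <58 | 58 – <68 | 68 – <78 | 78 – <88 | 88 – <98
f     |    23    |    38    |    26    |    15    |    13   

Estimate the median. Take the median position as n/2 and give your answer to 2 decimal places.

Cumulative frequencies: 23, 61, 87, 102, 115
n = 115; position = n/2 = 57.5.
This falls in the class 58 – <68: L = 58, F = 23, f = 38, h = 10.
Median ≈ 58 + ((57.5 − 23) / 38) × 10 = 67.0789

67.08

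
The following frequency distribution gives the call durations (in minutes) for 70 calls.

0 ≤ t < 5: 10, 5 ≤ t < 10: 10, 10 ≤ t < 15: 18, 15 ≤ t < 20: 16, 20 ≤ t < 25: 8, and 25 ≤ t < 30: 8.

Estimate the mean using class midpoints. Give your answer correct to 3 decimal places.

14.357

Midpoints: 2.5, 7.5, 12.5, 17.5, 22.5, 27.5
Σfm = 10×2.5 + 10×7.5 + 18×12.5 + 16×17.5 + 8×22.5 + 8×27.5 = 1005
n = Σf = 70
Mean = 1005 / 70 = 14.3571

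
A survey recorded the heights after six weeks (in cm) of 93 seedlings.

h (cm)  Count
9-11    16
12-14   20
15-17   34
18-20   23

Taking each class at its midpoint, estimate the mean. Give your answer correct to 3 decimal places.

15.065

Midpoints: 10, 13, 16, 19
Σfm = 16×10 + 20×13 + 34×16 + 23×19 = 1401
n = Σf = 93
Mean = 1401 / 93 = 15.0645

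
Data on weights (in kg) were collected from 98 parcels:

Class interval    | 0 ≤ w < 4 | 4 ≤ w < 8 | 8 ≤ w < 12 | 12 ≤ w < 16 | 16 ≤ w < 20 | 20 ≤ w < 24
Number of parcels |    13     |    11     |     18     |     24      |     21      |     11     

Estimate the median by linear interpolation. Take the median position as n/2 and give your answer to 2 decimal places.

Cumulative frequencies: 13, 24, 42, 66, 87, 98
n = 98; position = n/2 = 49.
This falls in the class 12 ≤ w < 16: L = 12, F = 42, f = 24, h = 4.
Median ≈ 12 + ((49 − 42) / 24) × 4 = 13.1667

13.17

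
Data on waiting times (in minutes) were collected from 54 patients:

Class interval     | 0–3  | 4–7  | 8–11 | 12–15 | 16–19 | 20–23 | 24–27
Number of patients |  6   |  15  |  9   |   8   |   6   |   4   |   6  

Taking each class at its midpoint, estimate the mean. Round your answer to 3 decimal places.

11.648

Midpoints: 1.5, 5.5, 9.5, 13.5, 17.5, 21.5, 25.5
Σfm = 6×1.5 + 15×5.5 + 9×9.5 + 8×13.5 + 6×17.5 + 4×21.5 + 6×25.5 = 629
n = Σf = 54
Mean = 629 / 54 = 11.6481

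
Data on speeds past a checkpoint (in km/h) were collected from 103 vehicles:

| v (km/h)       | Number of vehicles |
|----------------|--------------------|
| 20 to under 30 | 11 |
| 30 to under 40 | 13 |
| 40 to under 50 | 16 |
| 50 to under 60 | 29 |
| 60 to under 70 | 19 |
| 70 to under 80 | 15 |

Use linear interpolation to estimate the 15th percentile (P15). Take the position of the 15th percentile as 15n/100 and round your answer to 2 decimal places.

Cumulative frequencies: 11, 24, 40, 69, 88, 103
n = 103; position = 15n/100 = 15.45.
This falls in the class 30 to under 40: L = 30, F = 11, f = 13, h = 10.
15th percentile ≈ 30 + ((15.45 − 11) / 13) × 10 = 33.4231

33.42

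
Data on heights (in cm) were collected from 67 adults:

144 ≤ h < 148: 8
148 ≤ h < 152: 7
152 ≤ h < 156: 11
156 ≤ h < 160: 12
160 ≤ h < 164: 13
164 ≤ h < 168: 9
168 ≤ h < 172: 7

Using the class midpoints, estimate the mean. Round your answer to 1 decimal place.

158.2

Midpoints: 146, 150, 154, 158, 162, 166, 170
Σfm = 8×146 + 7×150 + 11×154 + 12×158 + 13×162 + 9×166 + 7×170 = 10598
n = Σf = 67
Mean = 10598 / 67 = 158.1791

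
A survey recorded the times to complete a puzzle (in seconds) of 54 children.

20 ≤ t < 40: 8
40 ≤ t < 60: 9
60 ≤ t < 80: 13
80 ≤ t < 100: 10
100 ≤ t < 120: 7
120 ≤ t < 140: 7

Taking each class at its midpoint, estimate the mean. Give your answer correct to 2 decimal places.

77.41

Midpoints: 30, 50, 70, 90, 110, 130
Σfm = 8×30 + 9×50 + 13×70 + 10×90 + 7×110 + 7×130 = 4180
n = Σf = 54
Mean = 4180 / 54 = 77.4074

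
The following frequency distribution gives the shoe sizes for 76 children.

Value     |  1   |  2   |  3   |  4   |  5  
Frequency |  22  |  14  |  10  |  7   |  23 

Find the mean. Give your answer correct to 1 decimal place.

Values: 1, 2, 3, 4, 5
Σfx = 22×1 + 14×2 + 10×3 + 7×4 + 23×5 = 223
n = Σf = 76
Mean = 223 / 76 = 2.9342

2.9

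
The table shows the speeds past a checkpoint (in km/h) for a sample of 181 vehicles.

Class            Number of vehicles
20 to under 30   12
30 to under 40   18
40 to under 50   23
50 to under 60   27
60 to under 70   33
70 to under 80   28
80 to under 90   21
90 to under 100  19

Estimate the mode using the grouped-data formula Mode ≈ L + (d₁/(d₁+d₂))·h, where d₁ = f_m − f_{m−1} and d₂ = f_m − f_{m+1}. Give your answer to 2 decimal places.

Modal class: 60 to under 70 (highest frequency 33).
d₁ = 33 − 27 = 6, d₂ = 33 − 28 = 5
Mode ≈ 60 + (6/(6+5)) × 10 = 60 + 5.4545 = 65.4545

65.45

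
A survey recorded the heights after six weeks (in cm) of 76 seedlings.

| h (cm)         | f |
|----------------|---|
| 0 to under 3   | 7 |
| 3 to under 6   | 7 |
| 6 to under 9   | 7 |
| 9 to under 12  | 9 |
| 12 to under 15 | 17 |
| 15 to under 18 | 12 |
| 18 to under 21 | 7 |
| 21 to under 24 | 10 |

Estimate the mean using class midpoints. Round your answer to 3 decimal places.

12.868

Midpoints: 1.5, 4.5, 7.5, 10.5, 13.5, 16.5, 19.5, 22.5
Σfm = 7×1.5 + 7×4.5 + 7×7.5 + 9×10.5 + 17×13.5 + 12×16.5 + 7×19.5 + 10×22.5 = 978
n = Σf = 76
Mean = 978 / 76 = 12.8684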